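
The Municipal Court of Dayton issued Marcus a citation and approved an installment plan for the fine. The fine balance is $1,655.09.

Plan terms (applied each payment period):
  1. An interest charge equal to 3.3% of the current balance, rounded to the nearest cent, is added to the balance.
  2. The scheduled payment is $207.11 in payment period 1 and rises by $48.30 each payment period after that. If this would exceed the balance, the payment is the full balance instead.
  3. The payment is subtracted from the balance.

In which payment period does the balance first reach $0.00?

6

Payment period 1: $1,655.09 +$54.62 interest = $1,709.71; pay $207.11 → $1,502.60
Payment period 2: $1,502.60 +$49.59 interest = $1,552.19; pay $255.41 → $1,296.78
Payment period 3: $1,296.78 +$42.79 interest = $1,339.57; pay $303.71 → $1,035.86
Payment period 4: $1,035.86 +$34.18 interest = $1,070.04; pay $352.01 → $718.03
Payment period 5: $718.03 +$23.69 interest = $741.72; pay $400.31 → $341.41
Payment period 6: $341.41 +$11.27 interest = $352.68; pay $352.68 → $0.00
Balance reaches $0.00 in payment period 6.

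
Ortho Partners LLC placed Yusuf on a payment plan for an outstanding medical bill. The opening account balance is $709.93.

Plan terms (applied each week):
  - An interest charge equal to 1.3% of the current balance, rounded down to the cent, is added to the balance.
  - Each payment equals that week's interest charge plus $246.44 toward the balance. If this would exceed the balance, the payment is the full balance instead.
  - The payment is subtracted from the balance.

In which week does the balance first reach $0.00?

3

Week 1: $709.93 +$9.22 interest = $719.15; pay $255.66 → $463.49
Week 2: $463.49 +$6.02 interest = $469.51; pay $252.46 → $217.05
Week 3: $217.05 +$2.82 interest = $219.87; pay $219.87 → $0.00
Balance reaches $0.00 in week 3.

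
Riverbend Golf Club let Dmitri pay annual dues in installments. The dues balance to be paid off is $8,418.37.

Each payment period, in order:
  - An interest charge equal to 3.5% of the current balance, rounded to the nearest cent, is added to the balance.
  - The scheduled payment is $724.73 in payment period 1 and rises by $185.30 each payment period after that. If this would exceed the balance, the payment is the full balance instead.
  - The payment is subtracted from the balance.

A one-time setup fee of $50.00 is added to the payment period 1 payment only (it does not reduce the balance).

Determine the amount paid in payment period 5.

$1,465.93

Payment period 1: $8,418.37 +$294.64 interest = $8,713.01; pay $724.73 (+ $50.00 fee) → $7,988.28
Payment period 2: $7,988.28 +$279.59 interest = $8,267.87; pay $910.03 → $7,357.84
Payment period 3: $7,357.84 +$257.52 interest = $7,615.36; pay $1,095.33 → $6,520.03
Payment period 4: $6,520.03 +$228.20 interest = $6,748.23; pay $1,280.63 → $5,467.60
Payment period 5: $5,467.60 +$191.37 interest = $5,658.97; pay $1,465.93 → $4,193.04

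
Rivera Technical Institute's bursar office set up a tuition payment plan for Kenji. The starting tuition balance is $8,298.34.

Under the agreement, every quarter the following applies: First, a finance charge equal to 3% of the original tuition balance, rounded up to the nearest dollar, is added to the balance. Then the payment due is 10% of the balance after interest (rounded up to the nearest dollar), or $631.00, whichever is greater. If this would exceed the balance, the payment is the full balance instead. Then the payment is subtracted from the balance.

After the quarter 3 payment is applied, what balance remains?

# | Opening | Interest | Payment | End bal
1 | $8,298.34 | $249.00 | $855.00 | $7,692.34
2 | $7,692.34 | $249.00 | $795.00 | $7,146.34
3 | $7,146.34 | $249.00 | $740.00 | $6,655.34

$6,655.34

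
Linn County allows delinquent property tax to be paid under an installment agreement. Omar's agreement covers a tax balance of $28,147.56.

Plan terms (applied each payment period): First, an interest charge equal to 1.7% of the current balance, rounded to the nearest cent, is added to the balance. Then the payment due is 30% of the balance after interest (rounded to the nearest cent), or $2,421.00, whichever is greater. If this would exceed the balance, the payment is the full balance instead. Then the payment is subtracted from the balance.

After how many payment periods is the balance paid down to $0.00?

Payment period 1: $28,147.56 +$478.51 interest = $28,626.07; pay $8,587.82 → $20,038.25
Payment period 2: $20,038.25 +$340.65 interest = $20,378.90; pay $6,113.67 → $14,265.23
Payment period 3: $14,265.23 +$242.51 interest = $14,507.74; pay $4,352.32 → $10,155.42
Payment period 4: $10,155.42 +$172.64 interest = $10,328.06; pay $3,098.42 → $7,229.64
Payment period 5: $7,229.64 +$122.90 interest = $7,352.54; pay $2,421.00 → $4,931.54
Payment period 6: $4,931.54 +$83.84 interest = $5,015.38; pay $2,421.00 → $2,594.38
Payment period 7: $2,594.38 +$44.10 interest = $2,638.48; pay $2,421.00 → $217.48
Payment period 8: $217.48 +$3.70 interest = $221.18; pay $221.18 → $0.00
Balance reaches $0.00 in payment period 8.

8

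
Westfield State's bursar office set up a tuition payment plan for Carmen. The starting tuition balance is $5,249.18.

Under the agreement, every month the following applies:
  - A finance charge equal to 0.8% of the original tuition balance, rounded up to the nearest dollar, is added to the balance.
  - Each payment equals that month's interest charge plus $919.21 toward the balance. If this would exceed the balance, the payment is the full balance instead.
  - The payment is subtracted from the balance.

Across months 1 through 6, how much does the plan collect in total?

Month 1: $5,249.18 +$42.00 interest = $5,291.18; pay $961.21 → $4,329.97
Month 2: $4,329.97 +$42.00 interest = $4,371.97; pay $961.21 → $3,410.76
Month 3: $3,410.76 +$42.00 interest = $3,452.76; pay $961.21 → $2,491.55
Month 4: $2,491.55 +$42.00 interest = $2,533.55; pay $961.21 → $1,572.34
Month 5: $1,572.34 +$42.00 interest = $1,614.34; pay $961.21 → $653.13
Month 6: $653.13 +$42.00 interest = $695.13; pay $695.13 → $0.00
Total paid: $5,501.18

$5,501.18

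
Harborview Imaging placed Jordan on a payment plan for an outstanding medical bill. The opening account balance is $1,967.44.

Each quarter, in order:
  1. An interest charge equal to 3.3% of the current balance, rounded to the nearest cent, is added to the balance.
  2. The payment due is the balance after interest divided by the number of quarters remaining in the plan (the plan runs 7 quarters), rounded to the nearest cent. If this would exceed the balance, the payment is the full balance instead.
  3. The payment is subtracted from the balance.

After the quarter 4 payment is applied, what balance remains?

$960.13

# | Opening | Interest | Payment | End bal
1 | $1,967.44 | $64.93 | $290.34 | $1,742.03
2 | $1,742.03 | $57.49 | $299.92 | $1,499.60
3 | $1,499.60 | $49.49 | $309.82 | $1,239.27
4 | $1,239.27 | $40.90 | $320.04 | $960.13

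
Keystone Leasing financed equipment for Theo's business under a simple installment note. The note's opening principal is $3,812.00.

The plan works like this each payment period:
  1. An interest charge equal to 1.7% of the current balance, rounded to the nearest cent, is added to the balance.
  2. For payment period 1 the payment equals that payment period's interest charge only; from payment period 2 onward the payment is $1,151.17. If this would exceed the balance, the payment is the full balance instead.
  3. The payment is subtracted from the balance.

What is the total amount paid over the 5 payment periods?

Payment period 1: opening $3,812.00; interest $64.80 → $3,876.80; payment $64.80; balance $3,812.00
Payment period 2: opening $3,812.00; interest $64.80 → $3,876.80; payment $1,151.17; balance $2,725.63
Payment period 3: opening $2,725.63; interest $46.34 → $2,771.97; payment $1,151.17; balance $1,620.80
Payment period 4: opening $1,620.80; interest $27.55 → $1,648.35; payment $1,151.17; balance $497.18
Payment period 5: opening $497.18; interest $8.45 → $505.63; payment $505.63; balance $0.00
Total paid: $4,023.94

$4,023.94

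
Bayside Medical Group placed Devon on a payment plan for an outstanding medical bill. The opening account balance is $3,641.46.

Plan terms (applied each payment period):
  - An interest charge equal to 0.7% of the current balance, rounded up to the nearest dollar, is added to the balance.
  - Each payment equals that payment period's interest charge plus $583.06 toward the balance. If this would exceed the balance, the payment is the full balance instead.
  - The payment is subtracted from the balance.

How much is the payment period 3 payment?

$601.06

# | Opening | Interest | Payment | End bal
1 | $3,641.46 | $26.00 | $609.06 | $3,058.40
2 | $3,058.40 | $22.00 | $605.06 | $2,475.34
3 | $2,475.34 | $18.00 | $601.06 | $1,892.28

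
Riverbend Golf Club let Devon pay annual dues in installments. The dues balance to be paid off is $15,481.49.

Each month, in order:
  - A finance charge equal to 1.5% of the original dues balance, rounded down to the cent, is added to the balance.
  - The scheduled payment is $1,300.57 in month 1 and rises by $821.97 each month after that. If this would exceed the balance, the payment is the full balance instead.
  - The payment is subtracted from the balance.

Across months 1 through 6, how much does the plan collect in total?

# | Opening | Interest | Payment | End bal
1 | $15,481.49 | $232.22 | $1,300.57 | $14,413.14
2 | $14,413.14 | $232.22 | $2,122.54 | $12,522.82
3 | $12,522.82 | $232.22 | $2,944.51 | $9,810.53
4 | $9,810.53 | $232.22 | $3,766.48 | $6,276.27
5 | $6,276.27 | $232.22 | $4,588.45 | $1,920.04
6 | $1,920.04 | $232.22 | $2,152.26 | $0.00
Total paid: $16,874.81

$16,874.81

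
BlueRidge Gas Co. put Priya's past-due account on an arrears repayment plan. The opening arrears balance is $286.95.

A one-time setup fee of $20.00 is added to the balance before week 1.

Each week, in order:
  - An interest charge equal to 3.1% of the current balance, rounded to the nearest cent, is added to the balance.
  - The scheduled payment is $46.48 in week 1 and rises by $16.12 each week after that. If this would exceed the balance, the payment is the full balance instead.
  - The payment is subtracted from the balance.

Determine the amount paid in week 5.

$55.00

Week 1: opening $306.95; interest $9.52 → $316.47; payment $46.48; balance $269.99
Week 2: opening $269.99; interest $8.37 → $278.36; payment $62.60; balance $215.76
Week 3: opening $215.76; interest $6.69 → $222.45; payment $78.72; balance $143.73
Week 4: opening $143.73; interest $4.46 → $148.19; payment $94.84; balance $53.35
Week 5: opening $53.35; interest $1.65 → $55.00; payment $55.00; balance $0.00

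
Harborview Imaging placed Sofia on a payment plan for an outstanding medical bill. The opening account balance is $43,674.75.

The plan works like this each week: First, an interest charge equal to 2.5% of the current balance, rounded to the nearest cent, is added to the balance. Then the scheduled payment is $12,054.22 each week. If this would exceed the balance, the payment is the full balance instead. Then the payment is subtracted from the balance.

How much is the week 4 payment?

$10,207.64

Week 1: opening $43,674.75; interest $1,091.87 → $44,766.62; payment $12,054.22; balance $32,712.40
Week 2: opening $32,712.40; interest $817.81 → $33,530.21; payment $12,054.22; balance $21,475.99
Week 3: opening $21,475.99; interest $536.90 → $22,012.89; payment $12,054.22; balance $9,958.67
Week 4: opening $9,958.67; interest $248.97 → $10,207.64; payment $10,207.64; balance $0.00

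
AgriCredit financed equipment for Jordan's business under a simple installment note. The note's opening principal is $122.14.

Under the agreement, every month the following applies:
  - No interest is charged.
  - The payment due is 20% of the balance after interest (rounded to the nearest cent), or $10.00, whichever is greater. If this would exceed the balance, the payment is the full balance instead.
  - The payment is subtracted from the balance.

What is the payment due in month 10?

$0.02

Month 1: $122.14 − $24.43 → $97.71
Month 2: $97.71 − $19.54 → $78.17
Month 3: $78.17 − $15.63 → $62.54
Month 4: $62.54 − $12.51 → $50.03
Month 5: $50.03 − $10.01 → $40.02
Month 6: $40.02 − $10.00 → $30.02
Month 7: $30.02 − $10.00 → $20.02
Month 8: $20.02 − $10.00 → $10.02
Month 9: $10.02 − $10.00 → $0.02
Month 10: $0.02 − $0.02 → $0.00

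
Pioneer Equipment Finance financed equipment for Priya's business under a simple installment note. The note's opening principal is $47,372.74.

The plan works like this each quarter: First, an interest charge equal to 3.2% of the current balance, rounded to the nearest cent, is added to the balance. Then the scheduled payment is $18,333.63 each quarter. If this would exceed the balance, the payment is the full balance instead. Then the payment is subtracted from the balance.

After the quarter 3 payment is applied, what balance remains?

$0.00

Quarter 1: $47,372.74 +$1,515.93 interest = $48,888.67; pay $18,333.63 → $30,555.04
Quarter 2: $30,555.04 +$977.76 interest = $31,532.80; pay $18,333.63 → $13,199.17
Quarter 3: $13,199.17 +$422.37 interest = $13,621.54; pay $13,621.54 → $0.00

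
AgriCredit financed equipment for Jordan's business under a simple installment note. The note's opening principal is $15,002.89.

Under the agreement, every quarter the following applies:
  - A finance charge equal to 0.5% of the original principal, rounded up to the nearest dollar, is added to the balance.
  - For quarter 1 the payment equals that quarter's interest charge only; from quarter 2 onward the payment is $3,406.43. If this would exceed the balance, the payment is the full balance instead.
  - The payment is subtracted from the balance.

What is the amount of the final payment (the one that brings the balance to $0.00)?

$1,757.17

Quarter 1: $15,002.89 +$76.00 interest = $15,078.89; pay $76.00 → $15,002.89
Quarter 2: $15,002.89 +$76.00 interest = $15,078.89; pay $3,406.43 → $11,672.46
Quarter 3: $11,672.46 +$76.00 interest = $11,748.46; pay $3,406.43 → $8,342.03
Quarter 4: $8,342.03 +$76.00 interest = $8,418.03; pay $3,406.43 → $5,011.60
Quarter 5: $5,011.60 +$76.00 interest = $5,087.60; pay $3,406.43 → $1,681.17
Quarter 6: $1,681.17 +$76.00 interest = $1,757.17; pay $1,757.17 → $0.00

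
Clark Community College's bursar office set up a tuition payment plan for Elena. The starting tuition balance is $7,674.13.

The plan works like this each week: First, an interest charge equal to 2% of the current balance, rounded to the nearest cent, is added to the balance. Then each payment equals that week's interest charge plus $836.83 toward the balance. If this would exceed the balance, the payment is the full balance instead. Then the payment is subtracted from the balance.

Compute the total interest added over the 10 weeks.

$781.68

# | Opening | Interest | Payment | End bal
1 | $7,674.13 | $153.48 | $990.31 | $6,837.30
2 | $6,837.30 | $136.75 | $973.58 | $6,000.47
3 | $6,000.47 | $120.01 | $956.84 | $5,163.64
4 | $5,163.64 | $103.27 | $940.10 | $4,326.81
5 | $4,326.81 | $86.54 | $923.37 | $3,489.98
6 | $3,489.98 | $69.80 | $906.63 | $2,653.15
7 | $2,653.15 | $53.06 | $889.89 | $1,816.32
8 | $1,816.32 | $36.33 | $873.16 | $979.49
9 | $979.49 | $19.59 | $856.42 | $142.66
10 | $142.66 | $2.85 | $145.51 | $0.00
Total interest: $153.48 + $136.75 + $120.01 + $103.27 + $86.54 + $69.80 + $53.06 + $36.33 + $19.59 + $2.85 = $781.68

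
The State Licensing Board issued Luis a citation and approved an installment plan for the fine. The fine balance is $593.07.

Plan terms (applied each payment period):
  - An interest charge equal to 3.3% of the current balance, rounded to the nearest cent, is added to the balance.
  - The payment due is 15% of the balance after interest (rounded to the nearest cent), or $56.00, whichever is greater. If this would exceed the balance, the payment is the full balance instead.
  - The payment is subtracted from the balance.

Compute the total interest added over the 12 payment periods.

$114.33

Payment period 1: opening $593.07; interest $19.57 → $612.64; payment $91.90; balance $520.74
Payment period 2: opening $520.74; interest $17.18 → $537.92; payment $80.69; balance $457.23
Payment period 3: opening $457.23; interest $15.09 → $472.32; payment $70.85; balance $401.47
Payment period 4: opening $401.47; interest $13.25 → $414.72; payment $62.21; balance $352.51
Payment period 5: opening $352.51; interest $11.63 → $364.14; payment $56.00; balance $308.14
Payment period 6: opening $308.14; interest $10.17 → $318.31; payment $56.00; balance $262.31
Payment period 7: opening $262.31; interest $8.66 → $270.97; payment $56.00; balance $214.97
Payment period 8: opening $214.97; interest $7.09 → $222.06; payment $56.00; balance $166.06
Payment period 9: opening $166.06; interest $5.48 → $171.54; payment $56.00; balance $115.54
Payment period 10: opening $115.54; interest $3.81 → $119.35; payment $56.00; balance $63.35
Payment period 11: opening $63.35; interest $2.09 → $65.44; payment $56.00; balance $9.44
Payment period 12: opening $9.44; interest $0.31 → $9.75; payment $9.75; balance $0.00
Total interest: $19.57 + $17.18 + $15.09 + $13.25 + $11.63 + $10.17 + $8.66 + $7.09 + $5.48 + $3.81 + $2.09 + $0.31 = $114.33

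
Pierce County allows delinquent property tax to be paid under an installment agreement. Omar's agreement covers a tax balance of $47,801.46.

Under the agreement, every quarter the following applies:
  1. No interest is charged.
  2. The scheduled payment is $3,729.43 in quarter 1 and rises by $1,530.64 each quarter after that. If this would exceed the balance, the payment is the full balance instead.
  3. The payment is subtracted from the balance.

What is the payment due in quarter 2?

Quarter 1: opening $47,801.46; payment $3,729.43; balance $44,072.03
Quarter 2: opening $44,072.03; payment $5,260.07; balance $38,811.96

$5,260.07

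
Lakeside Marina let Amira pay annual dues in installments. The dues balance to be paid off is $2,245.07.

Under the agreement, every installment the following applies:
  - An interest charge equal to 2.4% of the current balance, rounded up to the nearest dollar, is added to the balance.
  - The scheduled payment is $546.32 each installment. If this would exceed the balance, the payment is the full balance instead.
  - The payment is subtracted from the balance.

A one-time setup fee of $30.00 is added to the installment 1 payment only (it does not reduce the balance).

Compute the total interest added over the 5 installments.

$150.00

Installment 1: $2,245.07 +$54.00 interest = $2,299.07; pay $546.32 (+ $30.00 fee) → $1,752.75
Installment 2: $1,752.75 +$43.00 interest = $1,795.75; pay $546.32 → $1,249.43
Installment 3: $1,249.43 +$30.00 interest = $1,279.43; pay $546.32 → $733.11
Installment 4: $733.11 +$18.00 interest = $751.11; pay $546.32 → $204.79
Installment 5: $204.79 +$5.00 interest = $209.79; pay $209.79 → $0.00
Total interest: $54.00 + $43.00 + $30.00 + $18.00 + $5.00 = $150.00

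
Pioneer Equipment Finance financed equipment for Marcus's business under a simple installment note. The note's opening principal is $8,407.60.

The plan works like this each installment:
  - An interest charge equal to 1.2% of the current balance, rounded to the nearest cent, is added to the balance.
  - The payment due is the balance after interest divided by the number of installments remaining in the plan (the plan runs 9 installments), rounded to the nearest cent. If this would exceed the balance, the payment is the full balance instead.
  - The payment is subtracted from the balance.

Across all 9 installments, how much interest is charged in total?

Installment 1: $8,407.60 +$100.89 interest = $8,508.49; pay $945.39 → $7,563.10
Installment 2: $7,563.10 +$90.76 interest = $7,653.86; pay $956.73 → $6,697.13
Installment 3: $6,697.13 +$80.37 interest = $6,777.50; pay $968.21 → $5,809.29
Installment 4: $5,809.29 +$69.71 interest = $5,879.00; pay $979.83 → $4,899.17
Installment 5: $4,899.17 +$58.79 interest = $4,957.96; pay $991.59 → $3,966.37
Installment 6: $3,966.37 +$47.60 interest = $4,013.97; pay $1,003.49 → $3,010.48
Installment 7: $3,010.48 +$36.13 interest = $3,046.61; pay $1,015.54 → $2,031.07
Installment 8: $2,031.07 +$24.37 interest = $2,055.44; pay $1,027.72 → $1,027.72
Installment 9: $1,027.72 +$12.33 interest = $1,040.05; pay $1,040.05 → $0.00
Total interest: $100.89 + $90.76 + $80.37 + $69.71 + $58.79 + $47.60 + $36.13 + $24.37 + $12.33 = $520.95

$520.95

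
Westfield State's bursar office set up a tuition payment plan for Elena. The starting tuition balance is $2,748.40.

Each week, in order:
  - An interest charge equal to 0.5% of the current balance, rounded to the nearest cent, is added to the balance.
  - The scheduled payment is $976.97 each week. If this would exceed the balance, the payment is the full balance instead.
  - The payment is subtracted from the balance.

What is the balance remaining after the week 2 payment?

Week 1: $2,748.40 +$13.74 interest = $2,762.14; pay $976.97 → $1,785.17
Week 2: $1,785.17 +$8.93 interest = $1,794.10; pay $976.97 → $817.13

$817.13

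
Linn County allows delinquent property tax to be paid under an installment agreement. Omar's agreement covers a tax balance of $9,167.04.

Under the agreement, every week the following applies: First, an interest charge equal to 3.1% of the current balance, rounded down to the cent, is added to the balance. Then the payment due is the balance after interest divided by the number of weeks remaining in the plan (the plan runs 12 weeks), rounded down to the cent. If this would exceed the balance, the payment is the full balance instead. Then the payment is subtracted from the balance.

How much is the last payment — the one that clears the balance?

Week 1: $9,167.04 +$284.17 interest = $9,451.21; pay $787.60 → $8,663.61
Week 2: $8,663.61 +$268.57 interest = $8,932.18; pay $812.01 → $8,120.17
Week 3: $8,120.17 +$251.72 interest = $8,371.89; pay $837.18 → $7,534.71
Week 4: $7,534.71 +$233.57 interest = $7,768.28; pay $863.14 → $6,905.14
Week 5: $6,905.14 +$214.05 interest = $7,119.19; pay $889.89 → $6,229.30
Week 6: $6,229.30 +$193.10 interest = $6,422.40; pay $917.48 → $5,504.92
Week 7: $5,504.92 +$170.65 interest = $5,675.57; pay $945.92 → $4,729.65
Week 8: $4,729.65 +$146.61 interest = $4,876.26; pay $975.25 → $3,901.01
Week 9: $3,901.01 +$120.93 interest = $4,021.94; pay $1,005.48 → $3,016.46
Week 10: $3,016.46 +$93.51 interest = $3,109.97; pay $1,036.65 → $2,073.32
Week 11: $2,073.32 +$64.27 interest = $2,137.59; pay $1,068.79 → $1,068.80
Week 12: $1,068.80 +$33.13 interest = $1,101.93; pay $1,101.93 → $0.00

$1,101.93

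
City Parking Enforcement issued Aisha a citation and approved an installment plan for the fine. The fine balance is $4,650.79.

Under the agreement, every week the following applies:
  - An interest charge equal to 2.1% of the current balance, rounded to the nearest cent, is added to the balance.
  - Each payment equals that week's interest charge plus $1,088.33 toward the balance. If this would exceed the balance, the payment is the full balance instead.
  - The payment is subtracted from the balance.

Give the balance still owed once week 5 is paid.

Week 1: $4,650.79 +$97.67 interest = $4,748.46; pay $1,186.00 → $3,562.46
Week 2: $3,562.46 +$74.81 interest = $3,637.27; pay $1,163.14 → $2,474.13
Week 3: $2,474.13 +$51.96 interest = $2,526.09; pay $1,140.29 → $1,385.80
Week 4: $1,385.80 +$29.10 interest = $1,414.90; pay $1,117.43 → $297.47
Week 5: $297.47 +$6.25 interest = $303.72; pay $303.72 → $0.00

$0.00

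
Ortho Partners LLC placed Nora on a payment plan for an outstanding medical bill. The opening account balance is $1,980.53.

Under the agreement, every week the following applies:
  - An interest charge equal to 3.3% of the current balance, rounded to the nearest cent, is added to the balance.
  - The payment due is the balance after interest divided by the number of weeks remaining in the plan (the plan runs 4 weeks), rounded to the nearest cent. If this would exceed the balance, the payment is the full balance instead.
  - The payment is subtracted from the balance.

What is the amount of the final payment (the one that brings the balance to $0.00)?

Week 1: $1,980.53 +$65.36 interest = $2,045.89; pay $511.47 → $1,534.42
Week 2: $1,534.42 +$50.64 interest = $1,585.06; pay $528.35 → $1,056.71
Week 3: $1,056.71 +$34.87 interest = $1,091.58; pay $545.79 → $545.79
Week 4: $545.79 +$18.01 interest = $563.80; pay $563.80 → $0.00

$563.80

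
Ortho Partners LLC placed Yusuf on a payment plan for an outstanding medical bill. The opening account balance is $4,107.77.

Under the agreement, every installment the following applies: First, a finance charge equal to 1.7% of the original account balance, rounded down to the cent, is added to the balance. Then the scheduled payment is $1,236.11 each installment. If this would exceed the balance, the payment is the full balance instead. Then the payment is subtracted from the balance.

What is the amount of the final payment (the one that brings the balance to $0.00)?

Installment 1: $4,107.77 +$69.83 interest = $4,177.60; pay $1,236.11 → $2,941.49
Installment 2: $2,941.49 +$69.83 interest = $3,011.32; pay $1,236.11 → $1,775.21
Installment 3: $1,775.21 +$69.83 interest = $1,845.04; pay $1,236.11 → $608.93
Installment 4: $608.93 +$69.83 interest = $678.76; pay $678.76 → $0.00

$678.76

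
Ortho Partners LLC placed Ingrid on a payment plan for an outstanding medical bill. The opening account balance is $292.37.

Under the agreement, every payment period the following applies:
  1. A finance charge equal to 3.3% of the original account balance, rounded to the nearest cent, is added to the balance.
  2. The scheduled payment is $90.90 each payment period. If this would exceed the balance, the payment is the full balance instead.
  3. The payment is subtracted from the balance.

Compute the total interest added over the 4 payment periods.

$38.60

Payment period 1: $292.37 +$9.65 interest = $302.02; pay $90.90 → $211.12
Payment period 2: $211.12 +$9.65 interest = $220.77; pay $90.90 → $129.87
Payment period 3: $129.87 +$9.65 interest = $139.52; pay $90.90 → $48.62
Payment period 4: $48.62 +$9.65 interest = $58.27; pay $58.27 → $0.00
Total interest: $9.65 + $9.65 + $9.65 + $9.65 = $38.60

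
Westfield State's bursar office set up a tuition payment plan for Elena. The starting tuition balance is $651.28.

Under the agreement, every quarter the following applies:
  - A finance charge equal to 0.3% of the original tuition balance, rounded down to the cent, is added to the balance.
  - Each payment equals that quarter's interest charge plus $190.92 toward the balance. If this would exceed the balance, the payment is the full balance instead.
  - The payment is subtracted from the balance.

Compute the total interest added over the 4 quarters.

Quarter 1: $651.28 +$1.95 interest = $653.23; pay $192.87 → $460.36
Quarter 2: $460.36 +$1.95 interest = $462.31; pay $192.87 → $269.44
Quarter 3: $269.44 +$1.95 interest = $271.39; pay $192.87 → $78.52
Quarter 4: $78.52 +$1.95 interest = $80.47; pay $80.47 → $0.00
Total interest: $1.95 + $1.95 + $1.95 + $1.95 = $7.80

$7.80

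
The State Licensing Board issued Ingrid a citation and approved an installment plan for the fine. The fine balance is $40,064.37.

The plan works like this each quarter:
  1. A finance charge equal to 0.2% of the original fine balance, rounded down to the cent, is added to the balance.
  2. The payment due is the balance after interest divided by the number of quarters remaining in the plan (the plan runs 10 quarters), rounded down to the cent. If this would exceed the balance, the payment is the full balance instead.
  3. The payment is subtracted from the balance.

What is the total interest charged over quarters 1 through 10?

# | Opening | Interest | Payment | End bal
1 | $40,064.37 | $80.12 | $4,014.44 | $36,130.05
2 | $36,130.05 | $80.12 | $4,023.35 | $32,186.82
3 | $32,186.82 | $80.12 | $4,033.36 | $28,233.58
4 | $28,233.58 | $80.12 | $4,044.81 | $24,268.89
5 | $24,268.89 | $80.12 | $4,058.16 | $20,290.85
6 | $20,290.85 | $80.12 | $4,074.19 | $16,296.78
7 | $16,296.78 | $80.12 | $4,094.22 | $12,282.68
8 | $12,282.68 | $80.12 | $4,120.93 | $8,241.87
9 | $8,241.87 | $80.12 | $4,160.99 | $4,161.00
10 | $4,161.00 | $80.12 | $4,241.12 | $0.00
Total interest: $80.12 + $80.12 + $80.12 + $80.12 + $80.12 + $80.12 + $80.12 + $80.12 + $80.12 + $80.12 = $801.20

$801.20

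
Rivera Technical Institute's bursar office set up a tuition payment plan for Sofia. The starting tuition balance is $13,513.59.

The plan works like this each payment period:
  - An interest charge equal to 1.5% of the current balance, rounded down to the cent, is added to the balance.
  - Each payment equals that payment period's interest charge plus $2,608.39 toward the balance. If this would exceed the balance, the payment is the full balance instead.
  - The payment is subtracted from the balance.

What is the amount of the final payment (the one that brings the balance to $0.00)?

Payment period 1: opening $13,513.59; interest $202.70 → $13,716.29; payment $2,811.09; balance $10,905.20
Payment period 2: opening $10,905.20; interest $163.57 → $11,068.77; payment $2,771.96; balance $8,296.81
Payment period 3: opening $8,296.81; interest $124.45 → $8,421.26; payment $2,732.84; balance $5,688.42
Payment period 4: opening $5,688.42; interest $85.32 → $5,773.74; payment $2,693.71; balance $3,080.03
Payment period 5: opening $3,080.03; interest $46.20 → $3,126.23; payment $2,654.59; balance $471.64
Payment period 6: opening $471.64; interest $7.07 → $478.71; payment $478.71; balance $0.00

$478.71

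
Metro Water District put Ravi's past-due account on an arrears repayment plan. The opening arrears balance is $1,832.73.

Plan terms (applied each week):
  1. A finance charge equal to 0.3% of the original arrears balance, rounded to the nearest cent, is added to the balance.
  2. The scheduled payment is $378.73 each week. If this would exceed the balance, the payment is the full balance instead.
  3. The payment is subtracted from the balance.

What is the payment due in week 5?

Week 1: $1,832.73 +$5.50 interest = $1,838.23; pay $378.73 → $1,459.50
Week 2: $1,459.50 +$5.50 interest = $1,465.00; pay $378.73 → $1,086.27
Week 3: $1,086.27 +$5.50 interest = $1,091.77; pay $378.73 → $713.04
Week 4: $713.04 +$5.50 interest = $718.54; pay $378.73 → $339.81
Week 5: $339.81 +$5.50 interest = $345.31; pay $345.31 → $0.00

$345.31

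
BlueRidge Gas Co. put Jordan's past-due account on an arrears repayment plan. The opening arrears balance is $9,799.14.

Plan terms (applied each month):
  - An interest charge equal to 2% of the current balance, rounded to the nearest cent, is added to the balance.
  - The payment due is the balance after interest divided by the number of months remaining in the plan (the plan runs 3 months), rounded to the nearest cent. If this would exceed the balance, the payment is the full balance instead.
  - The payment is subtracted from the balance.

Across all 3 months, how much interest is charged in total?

Month 1: opening $9,799.14; interest $195.98 → $9,995.12; payment $3,331.71; balance $6,663.41
Month 2: opening $6,663.41; interest $133.27 → $6,796.68; payment $3,398.34; balance $3,398.34
Month 3: opening $3,398.34; interest $67.97 → $3,466.31; payment $3,466.31; balance $0.00
Total interest: $195.98 + $133.27 + $67.97 = $397.22

$397.22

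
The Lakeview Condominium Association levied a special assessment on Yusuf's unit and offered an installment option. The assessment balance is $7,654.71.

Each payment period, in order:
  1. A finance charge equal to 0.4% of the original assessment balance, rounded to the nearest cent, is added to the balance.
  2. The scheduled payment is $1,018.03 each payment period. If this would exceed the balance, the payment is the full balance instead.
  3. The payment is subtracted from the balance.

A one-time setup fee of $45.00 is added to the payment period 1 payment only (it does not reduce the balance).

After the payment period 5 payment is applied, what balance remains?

Payment period 1: opening $7,654.71; interest $30.62 → $7,685.33; payment $1,018.03 (+ $45.00 fee); balance $6,667.30
Payment period 2: opening $6,667.30; interest $30.62 → $6,697.92; payment $1,018.03; balance $5,679.89
Payment period 3: opening $5,679.89; interest $30.62 → $5,710.51; payment $1,018.03; balance $4,692.48
Payment period 4: opening $4,692.48; interest $30.62 → $4,723.10; payment $1,018.03; balance $3,705.07
Payment period 5: opening $3,705.07; interest $30.62 → $3,735.69; payment $1,018.03; balance $2,717.66

$2,717.66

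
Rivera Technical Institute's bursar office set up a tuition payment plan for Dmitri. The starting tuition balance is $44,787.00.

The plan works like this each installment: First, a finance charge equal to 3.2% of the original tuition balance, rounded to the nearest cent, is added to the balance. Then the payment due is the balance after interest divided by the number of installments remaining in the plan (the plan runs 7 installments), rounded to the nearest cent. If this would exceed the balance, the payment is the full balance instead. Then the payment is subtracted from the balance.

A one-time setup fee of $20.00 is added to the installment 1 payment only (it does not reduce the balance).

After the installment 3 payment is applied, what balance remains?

Installment 1: opening $44,787.00; interest $1,433.18 → $46,220.18; payment $6,602.88 (+ $20.00 fee); balance $39,617.30
Installment 2: opening $39,617.30; interest $1,433.18 → $41,050.48; payment $6,841.75; balance $34,208.73
Installment 3: opening $34,208.73; interest $1,433.18 → $35,641.91; payment $7,128.38; balance $28,513.53

$28,513.53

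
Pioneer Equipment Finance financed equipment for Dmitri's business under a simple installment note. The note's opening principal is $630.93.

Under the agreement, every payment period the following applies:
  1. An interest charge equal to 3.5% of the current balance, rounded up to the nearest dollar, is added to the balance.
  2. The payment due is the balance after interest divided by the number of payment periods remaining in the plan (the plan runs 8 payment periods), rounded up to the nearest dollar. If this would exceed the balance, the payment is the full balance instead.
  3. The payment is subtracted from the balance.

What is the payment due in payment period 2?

$85.00

# | Opening | Interest | Payment | End bal
1 | $630.93 | $23.00 | $82.00 | $571.93
2 | $571.93 | $21.00 | $85.00 | $507.93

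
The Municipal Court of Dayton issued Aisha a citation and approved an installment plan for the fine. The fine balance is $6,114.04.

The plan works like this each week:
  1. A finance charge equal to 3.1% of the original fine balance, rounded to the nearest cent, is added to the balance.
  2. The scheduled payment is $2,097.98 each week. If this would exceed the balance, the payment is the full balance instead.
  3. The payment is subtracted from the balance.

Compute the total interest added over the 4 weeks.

Week 1: $6,114.04 +$189.54 interest = $6,303.58; pay $2,097.98 → $4,205.60
Week 2: $4,205.60 +$189.54 interest = $4,395.14; pay $2,097.98 → $2,297.16
Week 3: $2,297.16 +$189.54 interest = $2,486.70; pay $2,097.98 → $388.72
Week 4: $388.72 +$189.54 interest = $578.26; pay $578.26 → $0.00
Total interest: $189.54 + $189.54 + $189.54 + $189.54 = $758.16

$758.16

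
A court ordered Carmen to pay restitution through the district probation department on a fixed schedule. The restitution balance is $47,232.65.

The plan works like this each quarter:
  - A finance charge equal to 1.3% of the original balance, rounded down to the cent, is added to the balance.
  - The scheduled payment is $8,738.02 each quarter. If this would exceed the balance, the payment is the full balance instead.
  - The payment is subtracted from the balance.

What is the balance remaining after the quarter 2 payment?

$30,984.65

# | Opening | Interest | Payment | End bal
1 | $47,232.65 | $614.02 | $8,738.02 | $39,108.65
2 | $39,108.65 | $614.02 | $8,738.02 | $30,984.65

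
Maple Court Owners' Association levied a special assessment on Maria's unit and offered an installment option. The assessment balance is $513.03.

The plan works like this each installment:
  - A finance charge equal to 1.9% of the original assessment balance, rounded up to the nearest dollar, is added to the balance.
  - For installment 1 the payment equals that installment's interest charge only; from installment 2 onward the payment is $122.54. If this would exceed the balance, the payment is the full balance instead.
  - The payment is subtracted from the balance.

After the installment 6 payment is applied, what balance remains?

$0.00

Installment 1: $513.03 +$10.00 interest = $523.03; pay $10.00 → $513.03
Installment 2: $513.03 +$10.00 interest = $523.03; pay $122.54 → $400.49
Installment 3: $400.49 +$10.00 interest = $410.49; pay $122.54 → $287.95
Installment 4: $287.95 +$10.00 interest = $297.95; pay $122.54 → $175.41
Installment 5: $175.41 +$10.00 interest = $185.41; pay $122.54 → $62.87
Installment 6: $62.87 +$10.00 interest = $72.87; pay $72.87 → $0.00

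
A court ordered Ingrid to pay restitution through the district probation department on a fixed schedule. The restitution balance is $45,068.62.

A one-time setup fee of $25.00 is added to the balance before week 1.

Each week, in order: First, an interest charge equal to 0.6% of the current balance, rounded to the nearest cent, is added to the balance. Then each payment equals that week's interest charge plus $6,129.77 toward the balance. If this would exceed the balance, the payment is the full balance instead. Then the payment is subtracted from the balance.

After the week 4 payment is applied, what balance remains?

Week 1: opening $45,093.62; interest $270.56 → $45,364.18; payment $6,400.33; balance $38,963.85
Week 2: opening $38,963.85; interest $233.78 → $39,197.63; payment $6,363.55; balance $32,834.08
Week 3: opening $32,834.08; interest $197.00 → $33,031.08; payment $6,326.77; balance $26,704.31
Week 4: opening $26,704.31; interest $160.23 → $26,864.54; payment $6,290.00; balance $20,574.54

$20,574.54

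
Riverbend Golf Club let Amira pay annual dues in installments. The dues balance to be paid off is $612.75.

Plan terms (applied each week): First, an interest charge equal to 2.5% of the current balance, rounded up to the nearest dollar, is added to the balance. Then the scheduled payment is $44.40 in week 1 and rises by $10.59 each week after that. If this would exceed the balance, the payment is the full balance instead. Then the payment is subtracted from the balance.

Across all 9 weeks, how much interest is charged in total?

$92.00

Week 1: opening $612.75; interest $16.00 → $628.75; payment $44.40; balance $584.35
Week 2: opening $584.35; interest $15.00 → $599.35; payment $54.99; balance $544.36
Week 3: opening $544.36; interest $14.00 → $558.36; payment $65.58; balance $492.78
Week 4: opening $492.78; interest $13.00 → $505.78; payment $76.17; balance $429.61
Week 5: opening $429.61; interest $11.00 → $440.61; payment $86.76; balance $353.85
Week 6: opening $353.85; interest $9.00 → $362.85; payment $97.35; balance $265.50
Week 7: opening $265.50; interest $7.00 → $272.50; payment $107.94; balance $164.56
Week 8: opening $164.56; interest $5.00 → $169.56; payment $118.53; balance $51.03
Week 9: opening $51.03; interest $2.00 → $53.03; payment $53.03; balance $0.00
Total interest: $16.00 + $15.00 + $14.00 + $13.00 + $11.00 + $9.00 + $7.00 + $5.00 + $2.00 = $92.00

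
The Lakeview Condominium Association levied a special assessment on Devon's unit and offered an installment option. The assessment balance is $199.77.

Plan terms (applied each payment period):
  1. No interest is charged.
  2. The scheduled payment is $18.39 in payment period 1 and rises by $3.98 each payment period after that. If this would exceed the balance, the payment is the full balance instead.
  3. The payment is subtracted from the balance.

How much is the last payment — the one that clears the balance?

# | Opening | Payment | End bal
1 | $199.77 | $18.39 | $181.38
2 | $181.38 | $22.37 | $159.01
3 | $159.01 | $26.35 | $132.66
4 | $132.66 | $30.33 | $102.33
5 | $102.33 | $34.31 | $68.02
6 | $68.02 | $38.29 | $29.73
7 | $29.73 | $29.73 | $0.00

$29.73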